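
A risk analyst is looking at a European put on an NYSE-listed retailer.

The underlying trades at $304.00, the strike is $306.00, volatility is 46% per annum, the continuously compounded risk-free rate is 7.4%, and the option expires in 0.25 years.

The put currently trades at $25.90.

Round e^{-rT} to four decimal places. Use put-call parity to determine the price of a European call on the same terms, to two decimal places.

e^(−rT) = e^(−0.074·0.25) = 0.9817
Put-call parity: C − P = S − K·e^(−rT) = 304 − 306·0.9817 = 304 − 300.4002 = 3.5998
C = P + (C − P) = 25.90 + (3.5998) = 29.4998

$29.50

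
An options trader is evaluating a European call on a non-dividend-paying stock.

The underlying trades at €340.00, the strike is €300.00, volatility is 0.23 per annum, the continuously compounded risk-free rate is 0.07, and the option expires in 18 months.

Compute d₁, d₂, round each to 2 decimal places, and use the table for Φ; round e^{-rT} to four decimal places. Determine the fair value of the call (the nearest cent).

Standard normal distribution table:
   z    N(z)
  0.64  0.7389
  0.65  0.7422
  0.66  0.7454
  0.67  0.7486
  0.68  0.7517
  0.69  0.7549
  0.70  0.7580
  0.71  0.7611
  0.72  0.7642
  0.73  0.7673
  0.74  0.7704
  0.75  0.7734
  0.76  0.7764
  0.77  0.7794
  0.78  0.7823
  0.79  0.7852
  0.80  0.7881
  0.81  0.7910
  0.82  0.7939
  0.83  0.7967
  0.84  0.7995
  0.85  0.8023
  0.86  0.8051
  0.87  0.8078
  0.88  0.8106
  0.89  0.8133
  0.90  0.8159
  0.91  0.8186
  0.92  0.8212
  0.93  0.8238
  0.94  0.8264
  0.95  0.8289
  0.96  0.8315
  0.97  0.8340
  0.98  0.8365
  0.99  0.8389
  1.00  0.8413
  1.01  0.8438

σ√T = 0.23·√1.5 = 0.2817
d₁ = [ln(340/300) + (0.07 + 0.23²/2)·1.5] / 0.2817 = [0.1252 + 0.1447] / 0.2817 = 0.9579 → 0.96
d₂ = d₁ − σ√T = 0.9579 − 0.2817 = 0.6762 → 0.68
e^(−rT) = e^(−0.07·1.5) = 0.9003
N(d₁) = N(0.96) = 0.8315;  N(d₂) = N(0.68) = 0.7517
C = 340·0.8315 − 300·0.9003·0.7517 = 282.7100 − 203.0267 = 79.6833

€79.68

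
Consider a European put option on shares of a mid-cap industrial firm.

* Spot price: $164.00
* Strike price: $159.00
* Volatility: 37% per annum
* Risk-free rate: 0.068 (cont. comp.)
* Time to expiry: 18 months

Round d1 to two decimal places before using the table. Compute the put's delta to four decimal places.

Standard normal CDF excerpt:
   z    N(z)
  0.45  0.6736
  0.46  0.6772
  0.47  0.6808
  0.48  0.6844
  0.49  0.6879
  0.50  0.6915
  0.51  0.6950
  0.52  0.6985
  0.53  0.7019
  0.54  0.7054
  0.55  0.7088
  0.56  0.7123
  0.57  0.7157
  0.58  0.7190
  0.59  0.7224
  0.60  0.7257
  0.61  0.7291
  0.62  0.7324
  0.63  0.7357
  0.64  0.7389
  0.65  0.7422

-0.3015

T = 1.5;  σ√T = 0.4532
d₁ = [ln(164/159) + (0.068 + 0.37²/2)·1.5] / 0.4532 = [0.0310 + 0.2047] / 0.4532 = 0.5200 → 0.52
N(d₁) = N(0.52) = 0.6985
Δ_put = N(d₁) − 1 = 0.6985 − 1 = -0.3015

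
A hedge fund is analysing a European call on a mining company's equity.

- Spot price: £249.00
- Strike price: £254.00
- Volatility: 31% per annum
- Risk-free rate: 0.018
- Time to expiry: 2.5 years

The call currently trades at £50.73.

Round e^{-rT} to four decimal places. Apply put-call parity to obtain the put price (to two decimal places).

exp(−rT) = exp(−0.018·2.5) = 0.9560
Put-call parity: C − P = S − K·e^(−rT) = 249 − 254·0.9560 = 249 − 242.8240 = 6.1760
P = C − (C − P) = 50.73 − (6.1760) = 44.5540

£44.55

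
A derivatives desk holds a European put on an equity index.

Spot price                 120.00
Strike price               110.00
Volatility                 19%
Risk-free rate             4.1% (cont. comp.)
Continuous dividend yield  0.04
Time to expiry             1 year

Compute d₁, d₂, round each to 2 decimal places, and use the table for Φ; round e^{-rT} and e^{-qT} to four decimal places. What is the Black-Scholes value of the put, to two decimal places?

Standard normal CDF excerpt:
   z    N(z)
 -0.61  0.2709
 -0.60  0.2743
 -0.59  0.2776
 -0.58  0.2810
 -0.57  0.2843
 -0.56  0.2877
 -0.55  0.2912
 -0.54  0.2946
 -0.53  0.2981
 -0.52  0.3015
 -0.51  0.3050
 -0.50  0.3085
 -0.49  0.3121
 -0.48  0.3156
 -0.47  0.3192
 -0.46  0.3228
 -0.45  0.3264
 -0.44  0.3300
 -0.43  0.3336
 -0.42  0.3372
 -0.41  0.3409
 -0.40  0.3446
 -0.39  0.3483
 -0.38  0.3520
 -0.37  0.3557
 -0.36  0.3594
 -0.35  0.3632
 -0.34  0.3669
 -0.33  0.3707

σ√T = 0.19 × 1.0000 = 0.1900
d₁ = [ln(120/110) + (0.041 − 0.04 + 0.19²/2)·1] / 0.1900 = [0.0870 + 0.0191] / 0.1900 = 0.5582 which rounds to 0.56
d₂ = d₁ − σ√T = 0.5582 − 0.1900 = 0.3682 which rounds to 0.37
exp(−qT) = exp(−0.04·1) = 0.9608;  exp(−rT) = exp(−0.041·1) = 0.9598
P = 110·0.9598·N(-0.37) − 120·0.9608·N(-0.56) = 110·0.9598·0.3557 − 120·0.9608·0.2877 = 37.5541 − 33.1707 = 4.3834

4.38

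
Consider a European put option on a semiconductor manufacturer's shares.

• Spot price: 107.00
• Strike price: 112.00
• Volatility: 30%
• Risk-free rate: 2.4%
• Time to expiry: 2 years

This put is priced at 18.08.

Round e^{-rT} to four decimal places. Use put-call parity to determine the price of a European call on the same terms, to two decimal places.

18.33

exp(−rT) = exp(−0.024·2) = 0.9531
Put-call parity: C − P = S − K·e^(−rT) = 107 − 112·0.9531 = 107 − 106.7472 = 0.2528
C = P + (C − P) = 18.08 + (0.2528) = 18.3328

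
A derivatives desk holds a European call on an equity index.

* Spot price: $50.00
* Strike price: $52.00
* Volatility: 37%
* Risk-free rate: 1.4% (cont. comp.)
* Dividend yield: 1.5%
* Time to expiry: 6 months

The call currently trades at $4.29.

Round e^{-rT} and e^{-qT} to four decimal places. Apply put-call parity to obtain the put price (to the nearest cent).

exp(−qT) = exp(−0.015·0.5) = 0.9925;  exp(−rT) = exp(−0.014·0.5) = 0.9930
Put-call parity: C − P = S·e^(−qT) − K·e^(−rT) = 50·0.9925 − 52·0.9930 = 49.6250 − 51.6360 = -2.0110
P = C − (C − P) = 4.29 − (-2.0110) = 6.3010

$6.30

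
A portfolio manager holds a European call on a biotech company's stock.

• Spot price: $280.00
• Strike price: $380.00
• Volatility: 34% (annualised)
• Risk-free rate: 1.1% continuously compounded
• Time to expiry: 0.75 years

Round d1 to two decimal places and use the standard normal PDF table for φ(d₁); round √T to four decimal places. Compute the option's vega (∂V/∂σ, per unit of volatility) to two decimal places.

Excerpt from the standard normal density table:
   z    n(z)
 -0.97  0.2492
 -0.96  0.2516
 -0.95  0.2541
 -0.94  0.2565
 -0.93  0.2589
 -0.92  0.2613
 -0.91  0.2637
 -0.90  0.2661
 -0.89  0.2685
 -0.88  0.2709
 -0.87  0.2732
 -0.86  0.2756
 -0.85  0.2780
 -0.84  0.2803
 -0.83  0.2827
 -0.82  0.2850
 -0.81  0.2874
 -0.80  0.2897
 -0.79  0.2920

66.83

σ√T = 0.34·√0.75 = 0.2944
d₁ = [ln(280/380) + (0.011 + ½·0.34²)·0.75] / (σ√T) = (-0.3054 + 0.0516) / 0.2944 = -0.8619 ≈ -0.86
√T = √0.75 = 0.8660
φ(d₁) = φ(-0.86) = 0.2756
vega = S·φ(d₁)·√T = 280·0.2756·0.8660 = 66.8275
(Call and put vega coincide under Black-Scholes.)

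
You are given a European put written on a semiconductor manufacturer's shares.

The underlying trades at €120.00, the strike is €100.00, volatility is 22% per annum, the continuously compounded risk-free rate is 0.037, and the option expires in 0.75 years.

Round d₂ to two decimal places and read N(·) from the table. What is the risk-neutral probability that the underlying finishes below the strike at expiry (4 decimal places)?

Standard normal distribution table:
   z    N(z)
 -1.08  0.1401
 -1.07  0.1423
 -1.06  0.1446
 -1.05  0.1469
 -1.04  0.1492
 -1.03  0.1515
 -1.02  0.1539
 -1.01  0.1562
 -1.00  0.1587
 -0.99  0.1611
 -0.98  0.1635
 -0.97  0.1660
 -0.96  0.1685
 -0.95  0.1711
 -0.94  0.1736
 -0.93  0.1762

σ√T = 0.22 × 0.8660 = 0.1905
ln(S/K) + (r + σ²/2)T = ln(120/100) + (0.037 + 0.22²/2)·0.75 = 0.1823 + 0.0459 = 0.2282
d₁ = 0.2282 / 0.1905 = 1.1979 ⇒ 1.20
d₂ = d₁ − σ√T = 1.1979 − 0.1905 = 1.0073 ⇒ 1.01
Risk-neutral Pr[S_T < K] = N(−d₂) = N(-1.01) = 0.1562

0.1562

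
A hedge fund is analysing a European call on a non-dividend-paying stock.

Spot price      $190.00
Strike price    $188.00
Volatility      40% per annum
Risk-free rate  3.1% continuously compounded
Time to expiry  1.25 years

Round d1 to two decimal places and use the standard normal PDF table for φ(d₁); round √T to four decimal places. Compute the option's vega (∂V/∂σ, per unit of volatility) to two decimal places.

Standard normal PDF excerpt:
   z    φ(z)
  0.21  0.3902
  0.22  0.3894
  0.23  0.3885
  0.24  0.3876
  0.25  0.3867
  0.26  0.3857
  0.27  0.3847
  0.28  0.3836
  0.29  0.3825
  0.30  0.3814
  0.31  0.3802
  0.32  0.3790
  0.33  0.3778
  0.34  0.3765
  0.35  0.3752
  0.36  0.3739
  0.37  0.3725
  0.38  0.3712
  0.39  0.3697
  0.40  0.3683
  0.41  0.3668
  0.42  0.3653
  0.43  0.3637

σ√T = 0.4·√1.25 = 0.4472
ln(S/K) + (r + σ²/2)T = ln(190/188) + (0.031 + 0.4²/2)·1.25 = 0.0106 + 0.1388 = 0.1493
d₁ = 0.1493 / 0.4472 = 0.3339 which rounds to 0.33
√T = √1.25 = 1.1180
φ(d₁) = φ(0.33) = 0.3778
vega = S·φ(d₁)·√T = 190·0.3778·1.1180 = 80.2523

80.25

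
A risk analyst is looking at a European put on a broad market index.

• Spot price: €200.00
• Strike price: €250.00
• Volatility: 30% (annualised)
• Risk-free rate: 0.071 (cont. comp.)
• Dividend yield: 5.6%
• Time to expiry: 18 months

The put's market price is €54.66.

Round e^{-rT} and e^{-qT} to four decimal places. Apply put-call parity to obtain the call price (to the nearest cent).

e^(−qT) = e^(−0.056·1.5) = 0.9194;  e^(−rT) = e^(−0.071·1.5) = 0.8990
Put-call parity: C − P = S·e^(−qT) − K·e^(−rT) = 200·0.9194 − 250·0.8990 = 183.8800 − 224.7500 = -40.8700
C = P + (C − P) = 54.66 + (-40.8700) = 13.7900

€13.79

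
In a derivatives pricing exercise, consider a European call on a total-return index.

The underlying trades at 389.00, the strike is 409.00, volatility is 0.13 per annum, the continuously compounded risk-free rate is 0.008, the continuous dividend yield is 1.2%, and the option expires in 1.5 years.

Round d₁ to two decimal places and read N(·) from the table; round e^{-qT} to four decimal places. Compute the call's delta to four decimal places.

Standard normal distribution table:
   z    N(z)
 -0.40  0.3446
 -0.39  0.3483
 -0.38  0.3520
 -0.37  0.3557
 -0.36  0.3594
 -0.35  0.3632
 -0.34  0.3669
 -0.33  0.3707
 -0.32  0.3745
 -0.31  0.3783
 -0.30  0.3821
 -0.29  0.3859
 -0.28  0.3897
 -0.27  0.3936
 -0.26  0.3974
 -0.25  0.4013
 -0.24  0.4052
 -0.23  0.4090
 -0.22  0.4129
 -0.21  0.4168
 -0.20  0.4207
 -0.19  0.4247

σ√T = 0.13·√1.5 = 0.1592
ln(S/K) + (r − q + σ²/2)T = ln(389/409) + (0.008 − 0.012 + 0.13²/2)·1.5 = -0.0501 + 0.0067 = -0.0435
d₁ = -0.0435 / 0.1592 = -0.2730 which rounds to -0.27
N(d₁) = N(-0.27) = 0.3936
Δ_call = exp(−qT)·N(d₁) = 0.9822·0.3936 = 0.3866

0.3866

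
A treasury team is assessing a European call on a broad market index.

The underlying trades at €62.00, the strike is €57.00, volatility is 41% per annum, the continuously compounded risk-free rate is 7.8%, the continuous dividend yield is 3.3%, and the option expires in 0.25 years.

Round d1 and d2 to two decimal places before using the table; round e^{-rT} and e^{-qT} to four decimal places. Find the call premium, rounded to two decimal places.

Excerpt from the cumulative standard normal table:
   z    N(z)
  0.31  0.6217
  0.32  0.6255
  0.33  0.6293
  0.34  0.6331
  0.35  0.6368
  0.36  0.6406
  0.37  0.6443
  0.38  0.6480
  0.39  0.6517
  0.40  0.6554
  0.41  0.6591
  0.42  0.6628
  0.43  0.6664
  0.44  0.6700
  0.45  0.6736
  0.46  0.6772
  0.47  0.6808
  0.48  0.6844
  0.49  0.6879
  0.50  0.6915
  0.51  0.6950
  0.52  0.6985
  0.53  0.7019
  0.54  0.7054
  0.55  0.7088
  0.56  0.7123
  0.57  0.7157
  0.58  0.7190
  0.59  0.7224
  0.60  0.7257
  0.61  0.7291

€8.20

T = 0.25;  σ√T = 0.2050
d₁ = [ln(62/57) + (0.078 − 0.033 + 0.41²/2)·0.25] / 0.2050 = [0.0841 + 0.0323] / 0.2050 = 0.5675 ⇒ 0.57
d₂ = d₁ − σ√T = 0.5675 − 0.2050 = 0.3625 ⇒ 0.36
exp(−qT) = exp(−0.033·0.25) = 0.9918;  exp(−rT) = exp(−0.078·0.25) = 0.9807
N(d₁) = N(0.57) = 0.7157;  N(d₂) = N(0.36) = 0.6406
C = 62·0.9918·0.7157 − 57·0.9807·0.6406 = 44.0095 − 35.8095 = 8.2001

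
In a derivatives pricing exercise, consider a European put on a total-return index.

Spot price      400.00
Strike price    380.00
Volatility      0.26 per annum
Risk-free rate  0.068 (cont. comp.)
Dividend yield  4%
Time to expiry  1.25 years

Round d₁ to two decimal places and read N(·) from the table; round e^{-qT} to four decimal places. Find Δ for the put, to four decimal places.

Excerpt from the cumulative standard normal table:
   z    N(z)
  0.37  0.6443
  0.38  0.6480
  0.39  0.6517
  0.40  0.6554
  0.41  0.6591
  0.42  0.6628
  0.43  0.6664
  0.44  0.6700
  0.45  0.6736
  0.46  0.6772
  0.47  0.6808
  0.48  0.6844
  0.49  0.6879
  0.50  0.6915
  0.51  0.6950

-0.3139

T = 1.25;  σ√T = 0.2907
ln(S/K) + (r − q + σ²/2)T = ln(400/380) + (0.068 − 0.04 + 0.26²/2)·1.25 = 0.0513 + 0.0773 = 0.1285
d₁ = 0.1285 / 0.2907 = 0.4422 → 0.44
N(d₁) = N(0.44) = 0.6700
Δ_put = exp(−qT)·(N(d₁) − 1) = 0.9512·(0.6700 − 1) = -0.3139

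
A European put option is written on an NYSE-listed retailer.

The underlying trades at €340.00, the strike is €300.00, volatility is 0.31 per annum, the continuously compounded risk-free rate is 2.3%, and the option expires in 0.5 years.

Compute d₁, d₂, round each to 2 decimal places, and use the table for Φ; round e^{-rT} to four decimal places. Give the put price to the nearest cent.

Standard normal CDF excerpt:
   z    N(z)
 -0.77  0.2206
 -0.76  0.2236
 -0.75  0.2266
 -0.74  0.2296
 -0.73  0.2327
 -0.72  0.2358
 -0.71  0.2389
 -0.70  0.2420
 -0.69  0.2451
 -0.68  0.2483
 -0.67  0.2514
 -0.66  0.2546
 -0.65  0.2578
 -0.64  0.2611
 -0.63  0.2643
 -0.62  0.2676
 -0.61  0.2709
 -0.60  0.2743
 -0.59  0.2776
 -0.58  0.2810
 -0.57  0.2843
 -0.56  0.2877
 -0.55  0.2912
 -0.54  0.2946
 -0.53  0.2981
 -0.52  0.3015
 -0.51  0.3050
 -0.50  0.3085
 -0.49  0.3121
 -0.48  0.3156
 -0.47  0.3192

σ√T = 0.31 × 0.7071 = 0.2192
d₁ = [ln(340/300) + (0.023 + 0.31²/2)·0.5] / 0.2192 = [0.1252 + 0.0355] / 0.2192 = 0.7331 → 0.73
d₂ = d₁ − σ√T = 0.7331 − 0.2192 = 0.5139 → 0.51
e^(−rT) = e^(−0.023·0.5) = 0.9886
P = 300·0.9886·N(-0.51) − 340·N(-0.73) = 300·0.9886·0.3050 − 340·0.2327 = 90.4569 − 79.1180 = 11.3389

€11.34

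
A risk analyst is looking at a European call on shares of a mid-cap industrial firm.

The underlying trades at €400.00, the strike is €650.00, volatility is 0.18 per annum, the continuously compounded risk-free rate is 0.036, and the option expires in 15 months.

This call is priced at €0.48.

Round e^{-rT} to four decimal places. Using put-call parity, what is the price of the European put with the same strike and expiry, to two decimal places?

exp(−rT) = exp(−0.036·1.25) = 0.9560
Put-call parity: C − P = S − K·e^(−rT) = 400 − 650·0.9560 = 400 − 621.4000 = -221.4000
P = C − (C − P) = 0.48 − (-221.4000) = 221.8800

€221.88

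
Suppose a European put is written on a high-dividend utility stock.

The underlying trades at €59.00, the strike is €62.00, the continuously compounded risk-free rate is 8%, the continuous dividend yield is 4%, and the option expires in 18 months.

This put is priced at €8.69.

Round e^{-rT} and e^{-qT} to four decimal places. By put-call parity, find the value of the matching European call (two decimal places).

€9.27

exp(−qT) = exp(−0.04·1.5) = 0.9418;  exp(−rT) = exp(−0.08·1.5) = 0.8869
Put-call parity: C − P = S·e^(−qT) − K·e^(−rT) = 59·0.9418 − 62·0.8869 = 55.5662 − 54.9878 = 0.5784
C = P + (C − P) = 8.69 + (0.5784) = 9.2684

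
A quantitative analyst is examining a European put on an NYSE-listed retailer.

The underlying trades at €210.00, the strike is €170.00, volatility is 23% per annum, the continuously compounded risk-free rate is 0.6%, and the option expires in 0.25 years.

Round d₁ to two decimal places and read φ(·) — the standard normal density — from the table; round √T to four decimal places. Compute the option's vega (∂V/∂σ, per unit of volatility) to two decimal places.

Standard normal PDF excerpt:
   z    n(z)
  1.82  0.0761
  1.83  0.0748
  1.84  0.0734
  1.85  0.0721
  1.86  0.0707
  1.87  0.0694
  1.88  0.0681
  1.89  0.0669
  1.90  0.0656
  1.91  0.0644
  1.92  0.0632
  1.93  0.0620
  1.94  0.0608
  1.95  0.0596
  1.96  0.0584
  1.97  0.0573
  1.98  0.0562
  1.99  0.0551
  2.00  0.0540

6.76

T = 0.25;  σ√T = 0.1150
ln(S/K) + (r + σ²/2)T = ln(210/170) + (0.006 + 0.23²/2)·0.25 = 0.2113 + 0.0081 = 0.2194
d₁ = 0.2194 / 0.1150 = 1.9080 → 1.91
√T = √0.25 = 0.5000
φ(d₁) = φ(1.91) = 0.0644
vega = S·φ(d₁)·√T = 210·0.0644·0.5000 = 6.7620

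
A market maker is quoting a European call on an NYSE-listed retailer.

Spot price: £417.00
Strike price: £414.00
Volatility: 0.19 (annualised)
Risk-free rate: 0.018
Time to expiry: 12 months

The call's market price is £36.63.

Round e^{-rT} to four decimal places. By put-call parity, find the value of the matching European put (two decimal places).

e^(−rT) = e^(−0.018·1) = 0.9822
Put-call parity: C − P = S − K·e^(−rT) = 417 − 414·0.9822 = 417 − 406.6308 = 10.3692
P = C − (C − P) = 36.63 − (10.3692) = 26.2608

£26.26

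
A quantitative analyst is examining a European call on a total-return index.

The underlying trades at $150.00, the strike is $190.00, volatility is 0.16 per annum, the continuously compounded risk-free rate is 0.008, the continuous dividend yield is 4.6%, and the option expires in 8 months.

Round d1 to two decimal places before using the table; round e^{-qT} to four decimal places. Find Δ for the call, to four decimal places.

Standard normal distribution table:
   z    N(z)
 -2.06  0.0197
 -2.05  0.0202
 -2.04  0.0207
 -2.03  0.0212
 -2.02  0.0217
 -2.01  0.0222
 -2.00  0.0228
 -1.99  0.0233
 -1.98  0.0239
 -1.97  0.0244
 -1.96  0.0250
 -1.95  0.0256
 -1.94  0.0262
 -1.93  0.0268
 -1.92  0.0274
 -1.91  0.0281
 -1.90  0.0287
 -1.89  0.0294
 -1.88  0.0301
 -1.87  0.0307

σ√T = 0.16 × 0.8165 = 0.1306
d₁ = [ln(150/190) + (0.008 − 0.046 + 0.16²/2)·0.6667] / 0.1306 = [-0.2364 − 0.0168] / 0.1306 = -1.9381 which rounds to -1.94
N(d₁) = N(-1.94) = 0.0262
Δ_call = exp(−qT)·N(d₁) = 0.9698·0.0262 = 0.0254

0.0254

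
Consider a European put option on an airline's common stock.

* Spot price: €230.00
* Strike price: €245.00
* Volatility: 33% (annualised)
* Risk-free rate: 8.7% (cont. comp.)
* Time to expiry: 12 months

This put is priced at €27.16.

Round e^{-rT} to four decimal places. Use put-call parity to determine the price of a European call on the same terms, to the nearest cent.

exp(−rT) = exp(−0.087·1) = 0.9167
Put-call parity: C − P = S − K·e^(−rT) = 230 − 245·0.9167 = 230 − 224.5915 = 5.4085
C = P + (C − P) = 27.16 + (5.4085) = 32.5685

€32.57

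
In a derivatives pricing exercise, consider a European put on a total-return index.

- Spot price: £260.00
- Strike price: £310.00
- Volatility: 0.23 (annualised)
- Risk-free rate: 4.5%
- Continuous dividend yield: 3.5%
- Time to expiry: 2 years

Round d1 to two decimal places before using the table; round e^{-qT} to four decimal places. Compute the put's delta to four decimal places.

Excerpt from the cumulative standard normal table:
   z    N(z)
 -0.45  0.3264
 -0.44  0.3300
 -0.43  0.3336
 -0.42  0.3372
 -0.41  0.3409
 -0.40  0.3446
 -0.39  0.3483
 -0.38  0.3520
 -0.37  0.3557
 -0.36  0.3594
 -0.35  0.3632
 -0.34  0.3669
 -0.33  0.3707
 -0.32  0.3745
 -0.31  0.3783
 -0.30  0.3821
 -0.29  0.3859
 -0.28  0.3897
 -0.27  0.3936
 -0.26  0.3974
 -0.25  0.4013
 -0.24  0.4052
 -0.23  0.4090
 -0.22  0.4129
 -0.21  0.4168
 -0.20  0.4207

σ√T = 0.23·√2 = 0.3253
d₁ = [ln(260/310) + (0.045 − 0.035 + 0.23²/2)·2] / 0.3253 = [-0.1759 + 0.0729] / 0.3253 = -0.3166 which rounds to -0.32
N(d₁) = N(-0.32) = 0.3745
Δ_put = exp(−qT)·(N(d₁) − 1) = 0.9324·(0.3745 − 1) = -0.5832

-0.5832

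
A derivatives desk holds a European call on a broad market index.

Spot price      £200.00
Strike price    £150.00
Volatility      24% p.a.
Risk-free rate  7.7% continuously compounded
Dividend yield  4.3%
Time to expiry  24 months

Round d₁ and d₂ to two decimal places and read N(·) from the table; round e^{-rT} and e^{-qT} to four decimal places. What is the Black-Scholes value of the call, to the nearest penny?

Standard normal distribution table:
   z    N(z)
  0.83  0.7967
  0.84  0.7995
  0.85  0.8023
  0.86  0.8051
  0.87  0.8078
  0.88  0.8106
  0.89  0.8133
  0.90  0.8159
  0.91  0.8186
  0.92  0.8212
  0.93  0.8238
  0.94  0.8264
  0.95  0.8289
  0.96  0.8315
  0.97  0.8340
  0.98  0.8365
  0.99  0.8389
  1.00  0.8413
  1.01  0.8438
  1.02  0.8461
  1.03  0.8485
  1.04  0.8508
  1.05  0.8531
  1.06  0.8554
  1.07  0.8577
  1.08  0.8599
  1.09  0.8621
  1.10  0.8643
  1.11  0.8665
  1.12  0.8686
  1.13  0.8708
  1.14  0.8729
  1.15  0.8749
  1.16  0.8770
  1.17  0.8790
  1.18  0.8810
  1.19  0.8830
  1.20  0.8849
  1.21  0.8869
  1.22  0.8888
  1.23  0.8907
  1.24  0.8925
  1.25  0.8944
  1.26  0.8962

T = 2;  σ√T = 0.3394
d₁ = [ln(200/150) + (0.077 − 0.043 + 0.24²/2)·2] / 0.3394 = [0.2877 + 0.1256] / 0.3394 = 1.2176 which rounds to 1.22
d₂ = d₁ − σ√T = 1.2176 − 0.3394 = 0.8782 which rounds to 0.88
exp(−qT) = exp(−0.043·2) = 0.9176;  exp(−rT) = exp(−0.077·2) = 0.8573
N(d₁) = N(1.22) = 0.8888;  N(d₂) = N(0.88) = 0.8106
C = 200·0.9176·0.8888 − 150·0.8573·0.8106 = 163.1126 − 104.2391 = 58.8735

£58.87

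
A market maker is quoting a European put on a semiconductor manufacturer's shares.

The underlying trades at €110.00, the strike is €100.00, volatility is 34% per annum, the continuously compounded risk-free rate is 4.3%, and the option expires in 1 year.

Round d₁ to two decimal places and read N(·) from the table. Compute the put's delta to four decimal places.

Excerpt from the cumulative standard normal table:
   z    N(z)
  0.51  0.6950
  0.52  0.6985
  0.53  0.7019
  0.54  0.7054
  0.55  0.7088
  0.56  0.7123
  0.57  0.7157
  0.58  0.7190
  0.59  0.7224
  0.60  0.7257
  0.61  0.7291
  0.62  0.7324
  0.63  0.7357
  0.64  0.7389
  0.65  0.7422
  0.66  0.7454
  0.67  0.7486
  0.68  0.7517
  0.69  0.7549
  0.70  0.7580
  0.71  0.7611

-0.2810

T = 1;  σ√T = 0.3400
ln(S/K) + (r + σ²/2)T = ln(110/100) + (0.043 + 0.34²/2)·1 = 0.0953 + 0.1008 = 0.1961
d₁ = 0.1961 / 0.3400 = 0.5768 ⇒ 0.58
N(d₁) = N(0.58) = 0.7190
Δ_put = N(d₁) − 1 = 0.7190 − 1 = -0.2810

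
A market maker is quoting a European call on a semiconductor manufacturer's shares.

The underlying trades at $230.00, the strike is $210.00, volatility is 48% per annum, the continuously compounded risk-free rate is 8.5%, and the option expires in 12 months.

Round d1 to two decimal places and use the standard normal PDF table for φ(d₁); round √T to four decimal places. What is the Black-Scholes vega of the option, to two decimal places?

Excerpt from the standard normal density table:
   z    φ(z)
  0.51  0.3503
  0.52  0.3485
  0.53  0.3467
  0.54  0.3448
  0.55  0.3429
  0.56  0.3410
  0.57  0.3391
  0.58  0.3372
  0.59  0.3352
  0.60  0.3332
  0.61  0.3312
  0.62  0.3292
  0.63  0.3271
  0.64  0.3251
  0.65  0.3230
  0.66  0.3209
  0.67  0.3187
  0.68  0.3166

76.18

T = 1;  σ√T = 0.4800
d₁ = [ln(230/210) + (0.085 + 0.48²/2)·1] / 0.4800 = [0.0910 + 0.2002] / 0.4800 = 0.6066 ≈ 0.61
√T = √1 = 1.0000
φ(d₁) = φ(0.61) = 0.3312
vega = S·φ(d₁)·√T = 230·0.3312·1.0000 = 76.1760
(Vega is the same for a European call and put with the same parameters.)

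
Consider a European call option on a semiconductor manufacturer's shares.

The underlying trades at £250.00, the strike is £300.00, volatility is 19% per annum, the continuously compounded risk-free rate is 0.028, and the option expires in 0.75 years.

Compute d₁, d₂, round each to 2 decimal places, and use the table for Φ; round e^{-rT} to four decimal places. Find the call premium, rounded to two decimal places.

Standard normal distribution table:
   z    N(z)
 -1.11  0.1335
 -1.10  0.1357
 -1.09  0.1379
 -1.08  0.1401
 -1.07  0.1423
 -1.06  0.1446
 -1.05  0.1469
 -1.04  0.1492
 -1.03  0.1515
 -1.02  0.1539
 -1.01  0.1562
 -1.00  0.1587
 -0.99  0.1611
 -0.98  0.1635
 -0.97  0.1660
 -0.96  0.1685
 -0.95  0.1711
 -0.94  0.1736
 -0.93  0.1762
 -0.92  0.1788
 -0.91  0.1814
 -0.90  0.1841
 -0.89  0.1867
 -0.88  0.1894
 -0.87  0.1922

σ√T = 0.19·√0.75 = 0.1645
d₁ = [ln(250/300) + (0.028 + 0.19²/2)·0.75] / 0.1645 = [-0.1823 + 0.0345] / 0.1645 = -0.8981 which rounds to -0.90
d₂ = d₁ − σ√T = -0.8981 − 0.1645 = -1.0627 which rounds to -1.06
exp(−rT) = exp(−0.028·0.75) = 0.9792
N(d₁) = N(-0.90) = 0.1841;  N(d₂) = N(-1.06) = 0.1446
C = 250·0.1841 − 300·0.9792·0.1446 = 46.0250 − 42.4777 = 3.5473

£3.55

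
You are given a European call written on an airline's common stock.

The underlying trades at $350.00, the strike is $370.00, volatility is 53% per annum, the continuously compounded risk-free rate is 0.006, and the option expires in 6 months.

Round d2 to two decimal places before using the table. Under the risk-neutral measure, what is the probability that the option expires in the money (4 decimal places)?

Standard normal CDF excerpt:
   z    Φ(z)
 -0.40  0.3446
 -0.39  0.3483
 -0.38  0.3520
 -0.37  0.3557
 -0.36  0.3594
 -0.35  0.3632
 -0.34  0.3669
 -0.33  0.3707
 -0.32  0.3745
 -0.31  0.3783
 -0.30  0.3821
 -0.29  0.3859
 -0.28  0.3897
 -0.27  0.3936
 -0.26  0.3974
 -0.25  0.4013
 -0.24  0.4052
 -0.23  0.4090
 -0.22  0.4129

0.3707

σ√T = 0.53 × 0.7071 = 0.3748
d₁ = [ln(350/370) + (0.006 + ½·0.53²)·0.5] / (σ√T) = (-0.0556 + 0.0732) / 0.3748 = 0.0471 which rounds to 0.05
d₂ = 0.0471 − 0.3748 = -0.3277 which rounds to -0.33
Pr(exercise) under Q = N(d₂) = 0.3707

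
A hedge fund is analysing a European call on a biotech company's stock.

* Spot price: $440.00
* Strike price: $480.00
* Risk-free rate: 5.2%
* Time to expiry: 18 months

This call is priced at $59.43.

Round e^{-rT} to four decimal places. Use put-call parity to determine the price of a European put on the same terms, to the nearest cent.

exp(−rT) = exp(−0.052·1.5) = 0.9250
Put-call parity: C − P = S − K·e^(−rT) = 440 − 480·0.9250 = 440 − 444.0000 = -4.0000
P = C − (C − P) = 59.43 − (-4.0000) = 63.4300

$63.43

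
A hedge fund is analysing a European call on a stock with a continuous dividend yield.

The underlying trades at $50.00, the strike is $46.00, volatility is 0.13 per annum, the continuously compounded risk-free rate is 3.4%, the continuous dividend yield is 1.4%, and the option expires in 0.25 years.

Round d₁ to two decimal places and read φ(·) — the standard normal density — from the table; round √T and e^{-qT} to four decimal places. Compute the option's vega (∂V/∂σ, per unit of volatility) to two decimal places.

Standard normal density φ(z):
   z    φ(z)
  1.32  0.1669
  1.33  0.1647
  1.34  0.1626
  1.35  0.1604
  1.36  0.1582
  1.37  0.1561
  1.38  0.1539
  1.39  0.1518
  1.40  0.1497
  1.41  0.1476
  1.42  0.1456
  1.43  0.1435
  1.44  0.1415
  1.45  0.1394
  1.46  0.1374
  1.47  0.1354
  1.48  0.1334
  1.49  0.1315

σ√T = 0.13·√0.25 = 0.0650
d₁ = [ln(50/46) + (0.034 − 0.014 + 0.13²/2)·0.25] / 0.0650 = [0.0834 + 0.0071] / 0.0650 = 1.3922 ⇒ 1.39
√T = √0.25 = 0.5000
φ(d₁) = φ(1.39) = 0.1518
exp(−qT) = exp(−0.014·0.25) = 0.9965
vega = S·exp(−qT)·φ(d₁)·√T = 50·0.9965·0.1518·0.5000 = 3.7817

3.78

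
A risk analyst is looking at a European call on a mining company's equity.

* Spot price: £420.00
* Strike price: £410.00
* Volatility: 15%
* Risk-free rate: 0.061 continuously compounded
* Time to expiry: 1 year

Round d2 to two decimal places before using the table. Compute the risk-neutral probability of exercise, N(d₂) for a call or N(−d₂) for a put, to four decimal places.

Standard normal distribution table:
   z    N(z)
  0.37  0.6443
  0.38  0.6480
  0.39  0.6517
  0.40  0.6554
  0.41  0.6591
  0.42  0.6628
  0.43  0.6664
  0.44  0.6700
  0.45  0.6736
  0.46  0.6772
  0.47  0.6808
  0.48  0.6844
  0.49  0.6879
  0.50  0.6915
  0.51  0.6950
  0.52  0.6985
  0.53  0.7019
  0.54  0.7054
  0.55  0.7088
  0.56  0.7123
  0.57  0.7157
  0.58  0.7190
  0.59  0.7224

0.6879

σ√T = 0.15·√1 = 0.1500
ln(S/K) + (r + σ²/2)T = ln(420/410) + (0.061 + 0.15²/2)·1 = 0.0241 + 0.0722 = 0.0963
d₁ = 0.0963 / 0.1500 = 0.6423 ≈ 0.64
d₂ = d₁ − σ√T = 0.6423 − 0.1500 = 0.4923 ≈ 0.49
Pr(exercise) under Q = N(d₂) = 0.6879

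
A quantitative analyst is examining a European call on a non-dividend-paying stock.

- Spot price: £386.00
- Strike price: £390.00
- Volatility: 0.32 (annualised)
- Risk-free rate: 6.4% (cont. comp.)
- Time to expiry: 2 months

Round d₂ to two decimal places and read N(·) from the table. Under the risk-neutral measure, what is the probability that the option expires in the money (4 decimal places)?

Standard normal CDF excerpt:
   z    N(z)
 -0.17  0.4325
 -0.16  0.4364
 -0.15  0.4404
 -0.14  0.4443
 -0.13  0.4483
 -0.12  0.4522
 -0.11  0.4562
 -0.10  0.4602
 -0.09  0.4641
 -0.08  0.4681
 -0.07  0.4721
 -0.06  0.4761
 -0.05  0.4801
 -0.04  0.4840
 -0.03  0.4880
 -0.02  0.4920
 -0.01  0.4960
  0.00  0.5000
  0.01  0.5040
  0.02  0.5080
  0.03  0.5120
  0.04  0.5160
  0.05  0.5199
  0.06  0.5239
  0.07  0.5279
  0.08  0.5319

0.4761

σ√T = 0.32·√0.1667 = 0.1306
d₁ = [ln(386/390) + (0.064 + 0.32²/2)·0.1667] / 0.1306 = [-0.0103 + 0.0192] / 0.1306 = 0.0681 ⇒ 0.07
d₂ = d₁ − σ√T = 0.0681 − 0.1306 = -0.0626 ⇒ -0.06
Pr(exercise) under Q = N(d₂) = 0.4761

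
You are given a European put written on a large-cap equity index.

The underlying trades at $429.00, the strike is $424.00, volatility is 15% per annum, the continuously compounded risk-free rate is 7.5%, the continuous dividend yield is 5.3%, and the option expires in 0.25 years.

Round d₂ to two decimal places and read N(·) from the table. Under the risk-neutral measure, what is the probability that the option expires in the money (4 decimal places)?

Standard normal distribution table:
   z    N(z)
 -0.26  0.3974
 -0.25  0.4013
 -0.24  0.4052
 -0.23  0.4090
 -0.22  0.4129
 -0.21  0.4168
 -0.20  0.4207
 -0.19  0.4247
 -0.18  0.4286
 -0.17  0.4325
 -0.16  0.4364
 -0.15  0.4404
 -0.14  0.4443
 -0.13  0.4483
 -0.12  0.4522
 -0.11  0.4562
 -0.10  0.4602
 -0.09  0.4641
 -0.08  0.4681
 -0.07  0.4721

σ√T = 0.15·√0.25 = 0.0750
d₁ = [ln(429/424) + (0.075 − 0.053 + 0.15²/2)·0.25] / 0.0750 = [0.0117 + 0.0083] / 0.0750 = 0.2671 ≈ 0.27
d₂ = d₁ − σ√T = 0.2671 − 0.0750 = 0.1921 ≈ 0.19
Risk-neutral Pr[S_T < K] = N(−d₂) = N(-0.19) = 0.4247

0.4247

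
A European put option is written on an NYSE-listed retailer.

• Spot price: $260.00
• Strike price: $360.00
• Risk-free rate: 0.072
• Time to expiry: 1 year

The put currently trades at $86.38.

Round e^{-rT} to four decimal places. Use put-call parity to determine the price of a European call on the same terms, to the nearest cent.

$11.40

e^(−rT) = e^(−0.072·1) = 0.9305
Put-call parity: C − P = S − K·e^(−rT) = 260 − 360·0.9305 = 260 − 334.9800 = -74.9800
C = P + (C − P) = 86.38 + (-74.9800) = 11.4000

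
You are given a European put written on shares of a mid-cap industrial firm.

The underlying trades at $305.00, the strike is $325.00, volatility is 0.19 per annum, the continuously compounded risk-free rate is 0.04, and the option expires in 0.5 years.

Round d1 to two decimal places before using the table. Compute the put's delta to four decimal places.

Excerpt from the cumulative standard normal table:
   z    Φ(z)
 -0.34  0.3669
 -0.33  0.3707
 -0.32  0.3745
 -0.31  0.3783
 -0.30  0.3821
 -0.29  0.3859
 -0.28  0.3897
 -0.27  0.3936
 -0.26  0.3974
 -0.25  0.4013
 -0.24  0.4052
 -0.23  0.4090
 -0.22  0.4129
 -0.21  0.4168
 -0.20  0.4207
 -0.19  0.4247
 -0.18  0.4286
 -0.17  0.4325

σ√T = 0.19 × 0.7071 = 0.1344
ln(S/K) + (r + σ²/2)T = ln(305/325) + (0.04 + 0.19²/2)·0.5 = -0.0635 + 0.0290 = -0.0345
d₁ = -0.0345 / 0.1344 = -0.2567 ⇒ -0.26
N(d₁) = N(-0.26) = 0.3974
Δ_put = N(d₁) − 1 = 0.3974 − 1 = -0.6026

-0.6026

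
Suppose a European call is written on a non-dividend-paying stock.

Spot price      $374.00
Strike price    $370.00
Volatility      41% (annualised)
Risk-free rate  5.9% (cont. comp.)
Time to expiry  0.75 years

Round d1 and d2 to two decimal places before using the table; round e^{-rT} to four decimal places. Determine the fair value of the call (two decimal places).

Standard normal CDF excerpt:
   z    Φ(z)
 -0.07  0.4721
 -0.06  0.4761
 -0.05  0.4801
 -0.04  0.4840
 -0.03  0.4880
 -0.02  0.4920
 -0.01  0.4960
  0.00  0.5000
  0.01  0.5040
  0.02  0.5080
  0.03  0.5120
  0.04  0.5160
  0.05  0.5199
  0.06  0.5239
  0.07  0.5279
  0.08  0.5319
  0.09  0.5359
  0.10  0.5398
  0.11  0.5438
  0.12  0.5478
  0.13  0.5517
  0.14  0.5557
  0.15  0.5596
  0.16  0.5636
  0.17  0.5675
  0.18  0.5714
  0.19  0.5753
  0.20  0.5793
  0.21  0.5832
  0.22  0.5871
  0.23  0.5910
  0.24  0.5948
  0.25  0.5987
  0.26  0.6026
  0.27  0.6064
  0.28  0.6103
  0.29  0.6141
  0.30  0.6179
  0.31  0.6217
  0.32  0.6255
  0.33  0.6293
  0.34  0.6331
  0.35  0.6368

$61.20

T = 0.75;  σ√T = 0.3551
d₁ = [ln(374/370) + (0.059 + 0.41²/2)·0.75] / 0.3551 = [0.0108 + 0.1073] / 0.3551 = 0.3324 ⇒ 0.33
d₂ = d₁ − σ√T = 0.3324 − 0.3551 = -0.0226 ⇒ -0.02
exp(−rT) = exp(−0.059·0.75) = 0.9567
C = 374·N(0.33) − 370·0.9567·N(-0.02) = 374·0.6293 − 370·0.9567·0.4920 = 235.3582 − 174.1577 = 61.2005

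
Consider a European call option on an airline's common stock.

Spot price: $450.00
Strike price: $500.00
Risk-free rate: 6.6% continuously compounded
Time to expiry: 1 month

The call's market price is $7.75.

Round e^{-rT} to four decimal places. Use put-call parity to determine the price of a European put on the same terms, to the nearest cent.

e^(−rT) = e^(−0.066·0.08333) = 0.9945
Put-call parity: C − P = S − K·e^(−rT) = 450 − 500·0.9945 = 450 − 497.2500 = -47.2500
P = C − (C − P) = 7.75 − (-47.2500) = 55.0000

$55.00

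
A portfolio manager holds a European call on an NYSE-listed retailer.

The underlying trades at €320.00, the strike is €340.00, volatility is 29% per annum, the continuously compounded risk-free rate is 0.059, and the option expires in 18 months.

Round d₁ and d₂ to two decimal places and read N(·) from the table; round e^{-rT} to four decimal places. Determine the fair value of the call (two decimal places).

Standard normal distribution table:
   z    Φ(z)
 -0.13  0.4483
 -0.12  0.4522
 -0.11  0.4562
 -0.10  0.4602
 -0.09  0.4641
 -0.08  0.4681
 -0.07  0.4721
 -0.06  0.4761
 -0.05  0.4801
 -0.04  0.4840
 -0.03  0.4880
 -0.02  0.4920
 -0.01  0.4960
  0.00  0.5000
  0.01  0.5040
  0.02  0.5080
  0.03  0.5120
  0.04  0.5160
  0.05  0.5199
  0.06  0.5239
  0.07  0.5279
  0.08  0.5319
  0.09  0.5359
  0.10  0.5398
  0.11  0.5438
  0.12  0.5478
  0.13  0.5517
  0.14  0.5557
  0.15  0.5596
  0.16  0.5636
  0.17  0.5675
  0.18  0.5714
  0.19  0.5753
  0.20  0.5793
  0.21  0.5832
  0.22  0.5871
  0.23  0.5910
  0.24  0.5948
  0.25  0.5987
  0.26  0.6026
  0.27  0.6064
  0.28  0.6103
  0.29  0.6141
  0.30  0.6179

T = 1.5;  σ√T = 0.3552
d₁ = [ln(320/340) + (0.059 + 0.29²/2)·1.5] / 0.3552 = [-0.0606 + 0.1516] / 0.3552 = 0.2561 ⇒ 0.26
d₂ = d₁ − σ√T = 0.2561 − 0.3552 = -0.0991 ⇒ -0.10
e^(−rT) = e^(−0.059·1.5) = 0.9153
N(d₁) = N(0.26) = 0.6026;  N(d₂) = N(-0.10) = 0.4602
C = 320·0.6026 − 340·0.9153·0.4602 = 192.8320 − 143.2152 = 49.6168

€49.62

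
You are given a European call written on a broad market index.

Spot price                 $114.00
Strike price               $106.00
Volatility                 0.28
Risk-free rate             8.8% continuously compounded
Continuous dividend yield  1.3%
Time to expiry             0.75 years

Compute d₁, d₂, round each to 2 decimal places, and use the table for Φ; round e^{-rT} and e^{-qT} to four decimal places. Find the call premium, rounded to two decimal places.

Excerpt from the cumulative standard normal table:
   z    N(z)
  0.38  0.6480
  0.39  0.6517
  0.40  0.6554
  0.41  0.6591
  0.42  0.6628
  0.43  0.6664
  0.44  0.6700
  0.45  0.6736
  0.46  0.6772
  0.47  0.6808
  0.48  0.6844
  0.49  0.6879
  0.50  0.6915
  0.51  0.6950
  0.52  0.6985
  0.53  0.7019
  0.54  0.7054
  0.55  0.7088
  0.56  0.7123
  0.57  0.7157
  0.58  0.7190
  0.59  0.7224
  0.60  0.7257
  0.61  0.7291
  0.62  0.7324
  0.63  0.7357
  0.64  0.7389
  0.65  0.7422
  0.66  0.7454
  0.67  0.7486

$18.39

T = 0.75;  σ√T = 0.2425
d₁ = [ln(114/106) + (0.088 − 0.013 + 0.28²/2)·0.75] / 0.2425 = [0.0728 + 0.0857] / 0.2425 = 0.6533 → 0.65
d₂ = d₁ − σ√T = 0.6533 − 0.2425 = 0.4108 → 0.41
exp(−qT) = exp(−0.013·0.75) = 0.9903;  exp(−rT) = exp(−0.088·0.75) = 0.9361
N(d₁) = N(0.65) = 0.7422;  N(d₂) = N(0.41) = 0.6591
C = 114·0.9903·0.7422 − 106·0.9361·0.6591 = 83.7901 − 65.4003 = 18.3898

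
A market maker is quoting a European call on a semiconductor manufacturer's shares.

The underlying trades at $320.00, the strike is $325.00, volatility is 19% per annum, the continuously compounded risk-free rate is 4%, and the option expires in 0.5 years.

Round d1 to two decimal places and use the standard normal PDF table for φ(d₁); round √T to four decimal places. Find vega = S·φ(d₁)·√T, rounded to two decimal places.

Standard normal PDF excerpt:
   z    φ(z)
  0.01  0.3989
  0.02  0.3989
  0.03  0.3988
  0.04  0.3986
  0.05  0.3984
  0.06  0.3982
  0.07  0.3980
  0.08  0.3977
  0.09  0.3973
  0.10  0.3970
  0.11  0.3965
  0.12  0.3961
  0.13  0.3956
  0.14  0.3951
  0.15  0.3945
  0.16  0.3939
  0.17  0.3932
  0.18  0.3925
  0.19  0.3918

89.83

σ√T = 0.19·√0.5 = 0.1344
ln(S/K) + (r + σ²/2)T = ln(320/325) + (0.04 + 0.19²/2)·0.5 = -0.0155 + 0.0290 = 0.0135
d₁ = 0.0135 / 0.1344 = 0.1006 which rounds to 0.10
√T = √0.5 = 0.7071
φ(d₁) = φ(0.10) = 0.3970
vega = S·φ(d₁)·√T = 320·0.3970·0.7071 = 89.8300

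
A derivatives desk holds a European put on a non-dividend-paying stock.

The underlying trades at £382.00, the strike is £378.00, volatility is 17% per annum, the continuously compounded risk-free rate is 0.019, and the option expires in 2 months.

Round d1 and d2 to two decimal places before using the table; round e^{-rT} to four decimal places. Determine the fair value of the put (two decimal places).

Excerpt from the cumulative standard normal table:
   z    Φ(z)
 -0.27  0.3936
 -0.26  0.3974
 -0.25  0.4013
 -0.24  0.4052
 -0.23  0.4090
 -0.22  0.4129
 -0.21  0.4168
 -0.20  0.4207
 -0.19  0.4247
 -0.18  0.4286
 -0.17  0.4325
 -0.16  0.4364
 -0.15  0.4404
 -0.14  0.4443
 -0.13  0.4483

£8.19

σ√T = 0.17·√0.1667 = 0.0694
d₁ = [ln(382/378) + (0.019 + 0.17²/2)·0.1667] / 0.0694 = [0.0105 + 0.0056] / 0.0694 = 0.2320 ≈ 0.23
d₂ = d₁ − σ√T = 0.2320 − 0.0694 = 0.1626 ≈ 0.16
e^(−rT) = e^(−0.019·0.1667) = 0.9968
N(−d₂) = N(-0.16) = 0.4364;  N(−d₁) = N(-0.23) = 0.4090
P = 378·0.9968·0.4364 − 382·0.4090 = 164.4313 − 156.2380 = 8.1933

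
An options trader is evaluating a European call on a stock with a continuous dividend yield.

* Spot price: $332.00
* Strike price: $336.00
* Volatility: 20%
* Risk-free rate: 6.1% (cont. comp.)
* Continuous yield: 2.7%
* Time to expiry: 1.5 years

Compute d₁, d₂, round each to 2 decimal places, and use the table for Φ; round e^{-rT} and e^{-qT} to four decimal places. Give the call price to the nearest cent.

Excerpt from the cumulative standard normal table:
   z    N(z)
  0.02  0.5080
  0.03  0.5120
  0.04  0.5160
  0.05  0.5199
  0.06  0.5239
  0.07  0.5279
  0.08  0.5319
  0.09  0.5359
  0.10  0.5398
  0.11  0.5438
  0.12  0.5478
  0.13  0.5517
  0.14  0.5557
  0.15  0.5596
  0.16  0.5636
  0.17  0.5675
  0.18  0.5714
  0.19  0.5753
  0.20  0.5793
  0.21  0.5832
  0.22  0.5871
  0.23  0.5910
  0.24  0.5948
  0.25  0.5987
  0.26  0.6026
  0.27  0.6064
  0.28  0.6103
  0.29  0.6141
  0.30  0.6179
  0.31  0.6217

$36.35

σ√T = 0.2·√1.5 = 0.2449
d₁ = [ln(332/336) + (0.061 − 0.027 + 0.2²/2)·1.5] / 0.2449 = [-0.0120 + 0.0810] / 0.2449 = 0.2818 → 0.28
d₂ = d₁ − σ√T = 0.2818 − 0.2449 = 0.0368 → 0.04
e^(−qT) = e^(−0.027·1.5) = 0.9603;  e^(−rT) = e^(−0.061·1.5) = 0.9126
N(d₁) = N(0.28) = 0.6103;  N(d₂) = N(0.04) = 0.5160
C = 332·0.9603·0.6103 − 336·0.9126·0.5160 = 194.5756 − 158.2229 = 36.3527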